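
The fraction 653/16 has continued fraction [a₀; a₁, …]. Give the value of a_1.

653 ÷ 16 → quotient 40, remainder 13
16 ÷ 13 → quotient 1, remainder 3

1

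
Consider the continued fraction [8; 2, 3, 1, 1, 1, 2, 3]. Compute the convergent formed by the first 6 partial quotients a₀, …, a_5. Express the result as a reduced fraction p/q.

Use the convergent recurrence hₖ = aₖ·hₖ₋₁ + hₖ₋₂ (and likewise for the denominators kₖ):
a_0 = 8: 8/1
a_1 = 2: 17/2
a_2 = 3: 59/7
a_3 = 1: 76/9
a_4 = 1: 135/16
a_5 = 1: 211/25

211/25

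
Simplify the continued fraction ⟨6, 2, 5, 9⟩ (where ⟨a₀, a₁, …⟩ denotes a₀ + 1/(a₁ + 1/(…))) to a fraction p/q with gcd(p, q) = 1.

Collapse the nested fraction from the inside out:
Start with 9.
5 + 1/(9/1) = 5 + 1/9 = 46/9
2 + 1/(46/9) = 2 + 9/46 = 101/46
6 + 1/(101/46) = 6 + 46/101 = 652/101

652/101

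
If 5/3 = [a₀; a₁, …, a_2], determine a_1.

1

Repeatedly divide and take the remainder:
⌊5/3⌋ = 1, remainder 2
⌊3/2⌋ = 1, remainder 1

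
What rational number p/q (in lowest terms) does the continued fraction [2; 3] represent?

Use the convergent recurrence hₖ = aₖ·hₖ₋₁ + hₖ₋₂ (and likewise for the denominators kₖ):
a_0 = 2: 2/1
a_1 = 3: 7/3

7/3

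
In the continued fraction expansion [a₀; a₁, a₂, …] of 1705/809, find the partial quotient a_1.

1705 = 2·809 + 87, so a_0 = 2
809 = 9·87 + 26, so a_1 = 9

9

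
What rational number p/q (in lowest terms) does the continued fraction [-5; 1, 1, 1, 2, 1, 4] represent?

Compute successive convergents:
a_0 = -5: -5/1
a_1 = 1: -4/1
a_2 = 1: -9/2
a_3 = 1: -13/3
a_4 = 2: -35/8
a_5 = 1: -48/11
a_6 = 4: -227/52

-227/52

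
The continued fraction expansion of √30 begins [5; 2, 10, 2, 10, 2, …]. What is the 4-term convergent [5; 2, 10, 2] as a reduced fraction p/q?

a_0 = 5: 5/1
a_1 = 2: 11/2
a_2 = 10: 115/21
a_3 = 2: 241/44

241/44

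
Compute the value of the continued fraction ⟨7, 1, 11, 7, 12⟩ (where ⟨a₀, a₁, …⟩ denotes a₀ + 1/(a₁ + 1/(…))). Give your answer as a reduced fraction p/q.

Compute successive convergents:
a_0 = 7: 7/1
a_1 = 1: 8/1
a_2 = 11: 95/12
a_3 = 7: 673/85
a_4 = 12: 8171/1032

8171/1032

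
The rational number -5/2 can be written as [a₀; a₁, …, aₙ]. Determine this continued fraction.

[-3; 2]

Run the Euclidean algorithm, recording each quotient:
-5 = -3·2 + 1, so a_0 = -3
2 = 2·1 + 0, so a_1 = 2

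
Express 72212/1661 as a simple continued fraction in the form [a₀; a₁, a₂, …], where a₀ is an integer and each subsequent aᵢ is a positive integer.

Apply division with remainder until the remainder is 0:
⌊72212/1661⌋ = 43, remainder 789
⌊1661/789⌋ = 2, remainder 83
⌊789/83⌋ = 9, remainder 42
⌊83/42⌋ = 1, remainder 41
⌊42/41⌋ = 1, remainder 1
⌊41/1⌋ = 41, remainder 0

[43; 2, 9, 1, 1, 41]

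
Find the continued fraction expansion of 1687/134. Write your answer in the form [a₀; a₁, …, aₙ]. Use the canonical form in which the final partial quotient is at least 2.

Repeatedly divide and take the remainder:
1687 ÷ 134 → quotient 12, remainder 79
134 ÷ 79 → quotient 1, remainder 55
79 ÷ 55 → quotient 1, remainder 24
55 ÷ 24 → quotient 2, remainder 7
24 ÷ 7 → quotient 3, remainder 3
7 ÷ 3 → quotient 2, remainder 1
3 ÷ 1 → quotient 3, remainder 0

[12; 1, 1, 2, 3, 2, 3]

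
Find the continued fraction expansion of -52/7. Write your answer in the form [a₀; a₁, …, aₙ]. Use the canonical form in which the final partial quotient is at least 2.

[-8; 1, 1, 3]

-52 ÷ 7 → quotient -8, remainder 4
7 ÷ 4 → quotient 1, remainder 3
4 ÷ 3 → quotient 1, remainder 1
3 ÷ 1 → quotient 3, remainder 0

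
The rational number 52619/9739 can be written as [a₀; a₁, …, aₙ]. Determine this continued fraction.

⌊52619/9739⌋ = 5, remainder 3924
⌊9739/3924⌋ = 2, remainder 1891
⌊3924/1891⌋ = 2, remainder 142
⌊1891/142⌋ = 13, remainder 45
⌊142/45⌋ = 3, remainder 7
⌊45/7⌋ = 6, remainder 3
⌊7/3⌋ = 2, remainder 1
⌊3/1⌋ = 3, remainder 0

[5; 2, 2, 13, 3, 6, 2, 3]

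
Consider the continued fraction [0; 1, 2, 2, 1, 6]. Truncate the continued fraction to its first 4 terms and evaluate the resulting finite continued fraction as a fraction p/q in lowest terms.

Collapse the nested fraction from the inside out:
Start with 2.
2 + 1/(2/1) = 2 + 1/2 = 5/2
1 + 1/(5/2) = 1 + 2/5 = 7/5
0 + 1/(7/5) = 0 + 5/7 = 5/7

5/7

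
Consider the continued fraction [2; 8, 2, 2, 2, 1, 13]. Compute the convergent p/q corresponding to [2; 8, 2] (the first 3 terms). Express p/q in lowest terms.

36/17

a_0 = 2: 2/1
a_1 = 8: 17/8
a_2 = 2: 36/17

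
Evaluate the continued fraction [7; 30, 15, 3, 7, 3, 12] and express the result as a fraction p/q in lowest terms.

Collapse the nested fraction from the inside out:
Start with 12.
3 + 1/(12/1) = 3 + 1/12 = 37/12
7 + 1/(37/12) = 7 + 12/37 = 271/37
3 + 1/(271/37) = 3 + 37/271 = 850/271
15 + 1/(850/271) = 15 + 271/850 = 13021/850
30 + 1/(13021/850) = 30 + 850/13021 = 391480/13021
7 + 1/(391480/13021) = 7 + 13021/391480 = 2753381/391480

2753381/391480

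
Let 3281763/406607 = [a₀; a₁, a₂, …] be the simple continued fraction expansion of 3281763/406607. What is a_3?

7

3281763 ÷ 406607 → quotient 8, remainder 28907
406607 ÷ 28907 → quotient 14, remainder 1909
28907 ÷ 1909 → quotient 15, remainder 272
1909 ÷ 272 → quotient 7, remainder 5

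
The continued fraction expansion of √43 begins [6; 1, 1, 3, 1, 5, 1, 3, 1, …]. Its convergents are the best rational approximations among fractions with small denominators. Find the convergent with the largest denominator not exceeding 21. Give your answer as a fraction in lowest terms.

59/9

a_0 = 6: 6/1  (≤ bound)
a_1 = 1: 7/1  (≤ bound)
a_2 = 1: 13/2  (≤ bound)
a_3 = 3: 46/7  (≤ bound)
a_4 = 1: 59/9  (≤ bound)
a_5 = 5: 341/52  (> 21, stop)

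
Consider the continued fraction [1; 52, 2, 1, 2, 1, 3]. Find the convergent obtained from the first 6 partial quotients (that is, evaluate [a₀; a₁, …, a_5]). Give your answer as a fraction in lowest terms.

587/576

Start with 1.
2 + 1/(1/1) = 2 + 1/1 = 3/1
1 + 1/(3/1) = 1 + 1/3 = 4/3
2 + 1/(4/3) = 2 + 3/4 = 11/4
52 + 1/(11/4) = 52 + 4/11 = 576/11
1 + 1/(576/11) = 1 + 11/576 = 587/576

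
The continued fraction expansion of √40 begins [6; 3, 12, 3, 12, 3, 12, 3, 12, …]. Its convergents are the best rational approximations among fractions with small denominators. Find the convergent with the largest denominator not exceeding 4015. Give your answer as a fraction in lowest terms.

List convergents until the denominator exceeds the bound:
a_0 = 6: 6/1  (≤ bound)
a_1 = 3: 19/3  (≤ bound)
a_2 = 12: 234/37  (≤ bound)
a_3 = 3: 721/114  (≤ bound)
a_4 = 12: 8886/1405  (≤ bound)
a_5 = 3: 27379/4329  (> 4015, stop)

8886/1405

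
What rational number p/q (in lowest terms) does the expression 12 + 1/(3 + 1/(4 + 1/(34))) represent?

Compute successive convergents:
a_0 = 12: 12/1
a_1 = 3: 37/3
a_2 = 4: 160/13
a_3 = 34: 5477/445

5477/445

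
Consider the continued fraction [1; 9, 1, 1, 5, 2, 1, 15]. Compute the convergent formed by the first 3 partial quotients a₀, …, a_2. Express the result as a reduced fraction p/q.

11/10

a_0 = 1: 1/1
a_1 = 9: 10/9
a_2 = 1: 11/10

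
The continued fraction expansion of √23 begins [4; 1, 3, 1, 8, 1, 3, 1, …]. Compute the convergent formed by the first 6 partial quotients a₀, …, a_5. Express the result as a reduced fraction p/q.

235/49

Work from the innermost term outward:
Start with 1.
8 + 1/(1/1) = 8 + 1/1 = 9/1
1 + 1/(9/1) = 1 + 1/9 = 10/9
3 + 1/(10/9) = 3 + 9/10 = 39/10
1 + 1/(39/10) = 1 + 10/39 = 49/39
4 + 1/(49/39) = 4 + 39/49 = 235/49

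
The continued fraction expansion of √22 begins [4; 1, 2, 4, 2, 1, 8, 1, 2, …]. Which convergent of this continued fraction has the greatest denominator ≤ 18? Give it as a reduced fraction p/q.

61/13

List convergents until the denominator exceeds the bound:
a_0 = 4: 4/1  (≤ bound)
a_1 = 1: 5/1  (≤ bound)
a_2 = 2: 14/3  (≤ bound)
a_3 = 4: 61/13  (≤ bound)
a_4 = 2: 136/29  (> 18, stop)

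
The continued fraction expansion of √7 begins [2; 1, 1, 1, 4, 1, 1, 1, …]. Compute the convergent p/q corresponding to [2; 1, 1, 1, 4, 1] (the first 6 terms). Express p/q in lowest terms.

45/17

Start with 1.
4 + 1/(1/1) = 4 + 1/1 = 5/1
1 + 1/(5/1) = 1 + 1/5 = 6/5
1 + 1/(6/5) = 1 + 5/6 = 11/6
1 + 1/(11/6) = 1 + 6/11 = 17/11
2 + 1/(17/11) = 2 + 11/17 = 45/17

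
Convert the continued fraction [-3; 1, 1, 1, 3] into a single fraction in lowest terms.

-26/11

a_0 = -3: -3/1
a_1 = 1: -2/1
a_2 = 1: -5/2
a_3 = 1: -7/3
a_4 = 3: -26/11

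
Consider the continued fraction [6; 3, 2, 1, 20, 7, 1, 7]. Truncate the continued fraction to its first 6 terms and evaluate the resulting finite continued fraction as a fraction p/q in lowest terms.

Start with 7.
20 + 1/(7/1) = 20 + 1/7 = 141/7
1 + 1/(141/7) = 1 + 7/141 = 148/141
2 + 1/(148/141) = 2 + 141/148 = 437/148
3 + 1/(437/148) = 3 + 148/437 = 1459/437
6 + 1/(1459/437) = 6 + 437/1459 = 9191/1459

9191/1459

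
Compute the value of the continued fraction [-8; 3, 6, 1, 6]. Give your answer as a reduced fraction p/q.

-1160/151

Start with 6.
1 + 1/(6/1) = 1 + 1/6 = 7/6
6 + 1/(7/6) = 6 + 6/7 = 48/7
3 + 1/(48/7) = 3 + 7/48 = 151/48
-8 + 1/(151/48) = -8 + 48/151 = -1160/151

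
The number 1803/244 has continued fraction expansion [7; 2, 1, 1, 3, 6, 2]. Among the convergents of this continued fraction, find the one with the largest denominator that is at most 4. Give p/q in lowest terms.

22/3

a_0 = 7: 7/1  (≤ bound)
a_1 = 2: 15/2  (≤ bound)
a_2 = 1: 22/3  (≤ bound)
a_3 = 1: 37/5  (> 4, stop)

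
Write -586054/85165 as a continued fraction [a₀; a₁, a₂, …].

⌊-586054/85165⌋ = -7, remainder 10101
⌊85165/10101⌋ = 8, remainder 4357
⌊10101/4357⌋ = 2, remainder 1387
⌊4357/1387⌋ = 3, remainder 196
⌊1387/196⌋ = 7, remainder 15
⌊196/15⌋ = 13, remainder 1
⌊15/1⌋ = 15, remainder 0

[-7; 8, 2, 3, 7, 13, 15]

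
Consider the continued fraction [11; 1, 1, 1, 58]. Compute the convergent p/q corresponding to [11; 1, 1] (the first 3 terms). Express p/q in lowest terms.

Build up convergents one term at a time:
a_0 = 11: 11/1
a_1 = 1: 12/1
a_2 = 1: 23/2

23/2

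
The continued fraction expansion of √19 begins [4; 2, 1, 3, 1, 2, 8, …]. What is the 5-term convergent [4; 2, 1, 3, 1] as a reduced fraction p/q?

61/14

Compute successive convergents:
a_0 = 4: 4/1
a_1 = 2: 9/2
a_2 = 1: 13/3
a_3 = 3: 48/11
a_4 = 1: 61/14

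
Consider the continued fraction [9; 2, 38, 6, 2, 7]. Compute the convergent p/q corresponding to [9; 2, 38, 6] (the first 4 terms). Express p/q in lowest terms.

4405/464

Compute successive convergents:
a_0 = 9: 9/1
a_1 = 2: 19/2
a_2 = 38: 731/77
a_3 = 6: 4405/464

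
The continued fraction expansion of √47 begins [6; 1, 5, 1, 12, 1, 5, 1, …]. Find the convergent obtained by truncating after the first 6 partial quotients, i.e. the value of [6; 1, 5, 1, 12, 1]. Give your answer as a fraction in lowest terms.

Work from the innermost term outward:
Start with 1.
12 + 1/(1/1) = 12 + 1/1 = 13/1
1 + 1/(13/1) = 1 + 1/13 = 14/13
5 + 1/(14/13) = 5 + 13/14 = 83/14
1 + 1/(83/14) = 1 + 14/83 = 97/83
6 + 1/(97/83) = 6 + 83/97 = 665/97

665/97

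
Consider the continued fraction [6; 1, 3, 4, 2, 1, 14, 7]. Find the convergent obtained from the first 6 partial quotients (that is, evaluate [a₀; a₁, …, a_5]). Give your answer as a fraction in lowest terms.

a_0 = 6: 6/1
a_1 = 1: 7/1
a_2 = 3: 27/4
a_3 = 4: 115/17
a_4 = 2: 257/38
a_5 = 1: 372/55

372/55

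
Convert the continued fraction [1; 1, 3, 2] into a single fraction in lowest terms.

16/9

Work from the innermost term outward:
Start with 2.
3 + 1/(2/1) = 3 + 1/2 = 7/2
1 + 1/(7/2) = 1 + 2/7 = 9/7
1 + 1/(9/7) = 1 + 7/9 = 16/9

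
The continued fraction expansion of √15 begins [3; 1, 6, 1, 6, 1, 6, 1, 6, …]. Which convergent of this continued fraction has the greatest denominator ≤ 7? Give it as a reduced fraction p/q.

List convergents until the denominator exceeds the bound:
a_0 = 3: 3/1  (≤ bound)
a_1 = 1: 4/1  (≤ bound)
a_2 = 6: 27/7  (≤ bound)
a_3 = 1: 31/8  (> 7, stop)

27/7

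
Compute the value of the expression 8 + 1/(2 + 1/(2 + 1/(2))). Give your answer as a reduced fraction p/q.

Collapse the nested fraction from the inside out:
Start with 2.
2 + 1/(2/1) = 2 + 1/2 = 5/2
2 + 1/(5/2) = 2 + 2/5 = 12/5
8 + 1/(12/5) = 8 + 5/12 = 101/12

101/12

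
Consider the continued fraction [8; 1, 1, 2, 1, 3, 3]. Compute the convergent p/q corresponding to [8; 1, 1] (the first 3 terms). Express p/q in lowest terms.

17/2

Start with 1.
1 + 1/(1/1) = 1 + 1/1 = 2/1
8 + 1/(2/1) = 8 + 1/2 = 17/2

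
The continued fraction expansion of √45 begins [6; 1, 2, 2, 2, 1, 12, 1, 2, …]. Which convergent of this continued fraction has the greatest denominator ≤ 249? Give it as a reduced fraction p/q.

a_0 = 6: 6/1  (≤ bound)
a_1 = 1: 7/1  (≤ bound)
a_2 = 2: 20/3  (≤ bound)
a_3 = 2: 47/7  (≤ bound)
a_4 = 2: 114/17  (≤ bound)
a_5 = 1: 161/24  (≤ bound)
a_6 = 12: 2046/305  (> 249, stop)

161/24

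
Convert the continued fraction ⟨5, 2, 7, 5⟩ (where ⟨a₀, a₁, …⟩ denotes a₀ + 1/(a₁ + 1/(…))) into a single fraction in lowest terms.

421/77

Build up convergents one term at a time:
a_0 = 5: 5/1
a_1 = 2: 11/2
a_2 = 7: 82/15
a_3 = 5: 421/77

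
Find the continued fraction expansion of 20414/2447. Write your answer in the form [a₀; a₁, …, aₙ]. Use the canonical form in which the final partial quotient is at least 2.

20414 ÷ 2447 → quotient 8, remainder 838
2447 ÷ 838 → quotient 2, remainder 771
838 ÷ 771 → quotient 1, remainder 67
771 ÷ 67 → quotient 11, remainder 34
67 ÷ 34 → quotient 1, remainder 33
34 ÷ 33 → quotient 1, remainder 1
33 ÷ 1 → quotient 33, remainder 0

[8; 2, 1, 11, 1, 1, 33]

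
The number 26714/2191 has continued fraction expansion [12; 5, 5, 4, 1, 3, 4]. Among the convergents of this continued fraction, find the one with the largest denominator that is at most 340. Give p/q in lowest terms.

1646/135

a_0 = 12: 12/1  (≤ bound)
a_1 = 5: 61/5  (≤ bound)
a_2 = 5: 317/26  (≤ bound)
a_3 = 4: 1329/109  (≤ bound)
a_4 = 1: 1646/135  (≤ bound)
a_5 = 3: 6267/514  (> 340, stop)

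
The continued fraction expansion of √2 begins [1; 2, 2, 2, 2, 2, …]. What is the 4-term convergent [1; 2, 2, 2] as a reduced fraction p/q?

17/12

Build up convergents one term at a time:
a_0 = 1: 1/1
a_1 = 2: 3/2
a_2 = 2: 7/5
a_3 = 2: 17/12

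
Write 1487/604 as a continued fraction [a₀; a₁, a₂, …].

Run the Euclidean algorithm, recording each quotient:
⌊1487/604⌋ = 2, remainder 279
⌊604/279⌋ = 2, remainder 46
⌊279/46⌋ = 6, remainder 3
⌊46/3⌋ = 15, remainder 1
⌊3/1⌋ = 3, remainder 0

[2; 2, 6, 15, 3]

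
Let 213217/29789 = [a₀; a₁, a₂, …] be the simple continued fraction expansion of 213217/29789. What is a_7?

213217 = 7·29789 + 4694, so a_0 = 7
29789 = 6·4694 + 1625, so a_1 = 6
4694 = 2·1625 + 1444, so a_2 = 2
1625 = 1·1444 + 181, so a_3 = 1
1444 = 7·181 + 177, so a_4 = 7
181 = 1·177 + 4, so a_5 = 1
177 = 44·4 + 1, so a_6 = 44
4 = 4·1 + 0, so a_7 = 4

4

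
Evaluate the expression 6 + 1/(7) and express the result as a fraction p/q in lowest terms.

Start with 7.
6 + 1/(7/1) = 6 + 1/7 = 43/7

43/7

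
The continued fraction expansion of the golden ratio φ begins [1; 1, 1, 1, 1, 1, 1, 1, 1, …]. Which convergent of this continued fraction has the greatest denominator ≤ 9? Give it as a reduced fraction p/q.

a_0 = 1: 1/1  (≤ bound)
a_1 = 1: 2/1  (≤ bound)
a_2 = 1: 3/2  (≤ bound)
a_3 = 1: 5/3  (≤ bound)
a_4 = 1: 8/5  (≤ bound)
a_5 = 1: 13/8  (≤ bound)
a_6 = 1: 21/13  (> 9, stop)

13/8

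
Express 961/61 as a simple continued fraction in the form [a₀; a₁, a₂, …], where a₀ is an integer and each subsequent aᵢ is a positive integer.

⌊961/61⌋ = 15, remainder 46
⌊61/46⌋ = 1, remainder 15
⌊46/15⌋ = 3, remainder 1
⌊15/1⌋ = 15, remainder 0

[15; 1, 3, 15]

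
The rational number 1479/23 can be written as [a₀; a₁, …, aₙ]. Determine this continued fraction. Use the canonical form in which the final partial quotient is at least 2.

⌊1479/23⌋ = 64, remainder 7
⌊23/7⌋ = 3, remainder 2
⌊7/2⌋ = 3, remainder 1
⌊2/1⌋ = 2, remainder 0

[64; 3, 3, 2]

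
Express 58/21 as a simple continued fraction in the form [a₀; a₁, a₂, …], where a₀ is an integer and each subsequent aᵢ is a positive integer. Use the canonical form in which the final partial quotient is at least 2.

[2; 1, 3, 5]

⌊58/21⌋ = 2, remainder 16
⌊21/16⌋ = 1, remainder 5
⌊16/5⌋ = 3, remainder 1
⌊5/1⌋ = 5, remainder 0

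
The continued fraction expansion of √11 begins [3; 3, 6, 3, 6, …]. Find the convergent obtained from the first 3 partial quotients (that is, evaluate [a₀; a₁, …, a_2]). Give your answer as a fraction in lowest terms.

a_0 = 3: 3/1
a_1 = 3: 10/3
a_2 = 6: 63/19

63/19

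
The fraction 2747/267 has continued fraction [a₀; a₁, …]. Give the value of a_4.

2747 = 10·267 + 77, so a_0 = 10
267 = 3·77 + 36, so a_1 = 3
77 = 2·36 + 5, so a_2 = 2
36 = 7·5 + 1, so a_3 = 7
5 = 5·1 + 0, so a_4 = 5

5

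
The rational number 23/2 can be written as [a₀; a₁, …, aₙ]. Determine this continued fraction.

23 ÷ 2 → quotient 11, remainder 1
2 ÷ 1 → quotient 2, remainder 0

[11; 2]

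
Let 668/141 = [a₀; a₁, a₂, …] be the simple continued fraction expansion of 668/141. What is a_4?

4

Apply division with remainder until the remainder is 0:
668 = 4·141 + 104, so a_0 = 4
141 = 1·104 + 37, so a_1 = 1
104 = 2·37 + 30, so a_2 = 2
37 = 1·30 + 7, so a_3 = 1
30 = 4·7 + 2, so a_4 = 4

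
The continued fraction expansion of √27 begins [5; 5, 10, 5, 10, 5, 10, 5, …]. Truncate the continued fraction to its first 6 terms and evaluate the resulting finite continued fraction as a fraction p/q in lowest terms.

Build up convergents one term at a time:
a_0 = 5: 5/1
a_1 = 5: 26/5
a_2 = 10: 265/51
a_3 = 5: 1351/260
a_4 = 10: 13775/2651
a_5 = 5: 70226/13515

70226/13515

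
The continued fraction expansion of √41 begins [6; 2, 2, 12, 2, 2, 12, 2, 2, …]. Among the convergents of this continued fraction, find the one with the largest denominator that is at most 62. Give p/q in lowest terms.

a_0 = 6: 6/1  (≤ bound)
a_1 = 2: 13/2  (≤ bound)
a_2 = 2: 32/5  (≤ bound)
a_3 = 12: 397/62  (≤ bound)
a_4 = 2: 826/129  (> 62, stop)

397/62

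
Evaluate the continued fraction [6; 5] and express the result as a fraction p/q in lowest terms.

31/5

a_0 = 6: 6/1
a_1 = 5: 31/5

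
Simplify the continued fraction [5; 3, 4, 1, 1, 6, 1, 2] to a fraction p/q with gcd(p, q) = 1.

3335/628

Build up convergents one term at a time:
a_0 = 5: 5/1
a_1 = 3: 16/3
a_2 = 4: 69/13
a_3 = 1: 85/16
a_4 = 1: 154/29
a_5 = 6: 1009/190
a_6 = 1: 1163/219
a_7 = 2: 3335/628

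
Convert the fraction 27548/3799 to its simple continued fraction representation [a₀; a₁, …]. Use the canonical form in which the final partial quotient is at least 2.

⌊27548/3799⌋ = 7, remainder 955
⌊3799/955⌋ = 3, remainder 934
⌊955/934⌋ = 1, remainder 21
⌊934/21⌋ = 44, remainder 10
⌊21/10⌋ = 2, remainder 1
⌊10/1⌋ = 10, remainder 0

[7; 3, 1, 44, 2, 10]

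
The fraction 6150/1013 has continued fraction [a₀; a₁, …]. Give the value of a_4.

2

Repeatedly divide and take the remainder:
⌊6150/1013⌋ = 6, remainder 72
⌊1013/72⌋ = 14, remainder 5
⌊72/5⌋ = 14, remainder 2
⌊5/2⌋ = 2, remainder 1
⌊2/1⌋ = 2, remainder 0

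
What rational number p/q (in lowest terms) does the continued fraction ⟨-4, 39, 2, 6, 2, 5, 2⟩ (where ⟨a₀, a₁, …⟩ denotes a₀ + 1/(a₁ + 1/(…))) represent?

-52390/13181

Start with 2.
5 + 1/(2/1) = 5 + 1/2 = 11/2
2 + 1/(11/2) = 2 + 2/11 = 24/11
6 + 1/(24/11) = 6 + 11/24 = 155/24
2 + 1/(155/24) = 2 + 24/155 = 334/155
39 + 1/(334/155) = 39 + 155/334 = 13181/334
-4 + 1/(13181/334) = -4 + 334/13181 = -52390/13181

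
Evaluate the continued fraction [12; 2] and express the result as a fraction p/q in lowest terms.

Starting at the tail and folding back:
Start with 2.
12 + 1/(2/1) = 12 + 1/2 = 25/2

25/2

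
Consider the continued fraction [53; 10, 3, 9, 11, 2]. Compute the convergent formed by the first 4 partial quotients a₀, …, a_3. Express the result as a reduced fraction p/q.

Compute successive convergents:
a_0 = 53: 53/1
a_1 = 10: 531/10
a_2 = 3: 1646/31
a_3 = 9: 15345/289

15345/289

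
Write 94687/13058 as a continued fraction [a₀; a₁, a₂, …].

Run the Euclidean algorithm, recording each quotient:
94687 = 7·13058 + 3281, so a_0 = 7
13058 = 3·3281 + 3215, so a_1 = 3
3281 = 1·3215 + 66, so a_2 = 1
3215 = 48·66 + 47, so a_3 = 48
66 = 1·47 + 19, so a_4 = 1
47 = 2·19 + 9, so a_5 = 2
19 = 2·9 + 1, so a_6 = 2
9 = 9·1 + 0, so a_7 = 9

[7; 3, 1, 48, 1, 2, 2, 9]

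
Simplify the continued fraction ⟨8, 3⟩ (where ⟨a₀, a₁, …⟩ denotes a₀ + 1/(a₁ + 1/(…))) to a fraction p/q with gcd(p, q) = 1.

a_0 = 8: 8/1
a_1 = 3: 25/3

25/3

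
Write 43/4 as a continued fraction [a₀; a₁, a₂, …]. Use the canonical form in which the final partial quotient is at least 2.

[10; 1, 3]

⌊43/4⌋ = 10, remainder 3
⌊4/3⌋ = 1, remainder 1
⌊3/1⌋ = 3, remainder 0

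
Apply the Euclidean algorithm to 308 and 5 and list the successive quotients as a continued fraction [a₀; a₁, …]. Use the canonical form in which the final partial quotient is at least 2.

Repeatedly divide and take the remainder:
308 ÷ 5 → quotient 61, remainder 3
5 ÷ 3 → quotient 1, remainder 2
3 ÷ 2 → quotient 1, remainder 1
2 ÷ 1 → quotient 2, remainder 0

[61; 1, 1, 2]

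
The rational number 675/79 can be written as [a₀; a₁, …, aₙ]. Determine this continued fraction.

[8; 1, 1, 5, 7]

675 ÷ 79 → quotient 8, remainder 43
79 ÷ 43 → quotient 1, remainder 36
43 ÷ 36 → quotient 1, remainder 7
36 ÷ 7 → quotient 5, remainder 1
7 ÷ 1 → quotient 7, remainder 0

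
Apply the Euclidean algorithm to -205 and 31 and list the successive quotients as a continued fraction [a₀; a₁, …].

-205 ÷ 31 → quotient -7, remainder 12
31 ÷ 12 → quotient 2, remainder 7
12 ÷ 7 → quotient 1, remainder 5
7 ÷ 5 → quotient 1, remainder 2
5 ÷ 2 → quotient 2, remainder 1
2 ÷ 1 → quotient 2, remainder 0

[-7; 2, 1, 1, 2, 2]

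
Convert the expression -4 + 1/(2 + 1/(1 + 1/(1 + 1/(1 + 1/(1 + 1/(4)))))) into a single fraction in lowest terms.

a_0 = -4: -4/1
a_1 = 2: -7/2
a_2 = 1: -11/3
a_3 = 1: -18/5
a_4 = 1: -29/8
a_5 = 1: -47/13
a_6 = 4: -217/60

-217/60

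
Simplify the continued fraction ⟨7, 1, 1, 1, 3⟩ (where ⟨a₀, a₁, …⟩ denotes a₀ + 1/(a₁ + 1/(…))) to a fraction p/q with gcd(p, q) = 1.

a_0 = 7: 7/1
a_1 = 1: 8/1
a_2 = 1: 15/2
a_3 = 1: 23/3
a_4 = 3: 84/11

84/11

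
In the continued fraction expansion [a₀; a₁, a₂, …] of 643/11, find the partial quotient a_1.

2

Run the Euclidean algorithm, recording each quotient:
⌊643/11⌋ = 58, remainder 5
⌊11/5⌋ = 2, remainder 1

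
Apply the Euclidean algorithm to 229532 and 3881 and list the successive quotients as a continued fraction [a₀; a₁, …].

229532 ÷ 3881 → quotient 59, remainder 553
3881 ÷ 553 → quotient 7, remainder 10
553 ÷ 10 → quotient 55, remainder 3
10 ÷ 3 → quotient 3, remainder 1
3 ÷ 1 → quotient 3, remainder 0

[59; 7, 55, 3, 3]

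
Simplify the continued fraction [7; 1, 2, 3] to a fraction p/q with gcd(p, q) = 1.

77/10

Start with 3.
2 + 1/(3/1) = 2 + 1/3 = 7/3
1 + 1/(7/3) = 1 + 3/7 = 10/7
7 + 1/(10/7) = 7 + 7/10 = 77/10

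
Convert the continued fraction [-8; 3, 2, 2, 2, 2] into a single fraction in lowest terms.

-763/99

Start with 2.
2 + 1/(2/1) = 2 + 1/2 = 5/2
2 + 1/(5/2) = 2 + 2/5 = 12/5
2 + 1/(12/5) = 2 + 5/12 = 29/12
3 + 1/(29/12) = 3 + 12/29 = 99/29
-8 + 1/(99/29) = -8 + 29/99 = -763/99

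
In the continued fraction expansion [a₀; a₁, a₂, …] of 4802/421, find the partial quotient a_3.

Apply division with remainder until the remainder is 0:
4802 = 11·421 + 171, so a_0 = 11
421 = 2·171 + 79, so a_1 = 2
171 = 2·79 + 13, so a_2 = 2
79 = 6·13 + 1, so a_3 = 6

6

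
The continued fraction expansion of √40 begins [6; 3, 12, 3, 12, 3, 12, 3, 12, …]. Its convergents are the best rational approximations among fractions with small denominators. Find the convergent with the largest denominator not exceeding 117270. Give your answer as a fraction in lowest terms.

337434/53353

a_0 = 6: 6/1  (≤ bound)
a_1 = 3: 19/3  (≤ bound)
a_2 = 12: 234/37  (≤ bound)
a_3 = 3: 721/114  (≤ bound)
a_4 = 12: 8886/1405  (≤ bound)
a_5 = 3: 27379/4329  (≤ bound)
a_6 = 12: 337434/53353  (≤ bound)
a_7 = 3: 1039681/164388  (> 117270, stop)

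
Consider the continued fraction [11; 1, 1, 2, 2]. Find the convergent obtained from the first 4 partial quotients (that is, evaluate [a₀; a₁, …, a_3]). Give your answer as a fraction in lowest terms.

58/5

Start with 2.
1 + 1/(2/1) = 1 + 1/2 = 3/2
1 + 1/(3/2) = 1 + 2/3 = 5/3
11 + 1/(5/3) = 11 + 3/5 = 58/5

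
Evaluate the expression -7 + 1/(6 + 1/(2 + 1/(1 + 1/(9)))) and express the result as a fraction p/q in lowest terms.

Build up convergents one term at a time:
a_0 = -7: -7/1
a_1 = 6: -41/6
a_2 = 2: -89/13
a_3 = 1: -130/19
a_4 = 9: -1259/184

-1259/184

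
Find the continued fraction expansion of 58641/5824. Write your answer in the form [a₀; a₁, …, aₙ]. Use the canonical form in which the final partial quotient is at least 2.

58641 ÷ 5824 → quotient 10, remainder 401
5824 ÷ 401 → quotient 14, remainder 210
401 ÷ 210 → quotient 1, remainder 191
210 ÷ 191 → quotient 1, remainder 19
191 ÷ 19 → quotient 10, remainder 1
19 ÷ 1 → quotient 19, remainder 0

[10; 14, 1, 1, 10, 19]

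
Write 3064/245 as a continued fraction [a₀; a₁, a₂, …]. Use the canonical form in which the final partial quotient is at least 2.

[12; 1, 1, 40, 3]

3064 = 12·245 + 124, so a_0 = 12
245 = 1·124 + 121, so a_1 = 1
124 = 1·121 + 3, so a_2 = 1
121 = 40·3 + 1, so a_3 = 40
3 = 3·1 + 0, so a_4 = 3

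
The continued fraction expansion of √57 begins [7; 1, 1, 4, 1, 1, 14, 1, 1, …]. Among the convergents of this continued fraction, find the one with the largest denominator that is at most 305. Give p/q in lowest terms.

a_0 = 7: 7/1  (≤ bound)
a_1 = 1: 8/1  (≤ bound)
a_2 = 1: 15/2  (≤ bound)
a_3 = 4: 68/9  (≤ bound)
a_4 = 1: 83/11  (≤ bound)
a_5 = 1: 151/20  (≤ bound)
a_6 = 14: 2197/291  (≤ bound)
a_7 = 1: 2348/311  (> 305, stop)

2197/291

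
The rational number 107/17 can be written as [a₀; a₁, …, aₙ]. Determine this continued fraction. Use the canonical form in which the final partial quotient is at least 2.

107 = 6·17 + 5, so a_0 = 6
17 = 3·5 + 2, so a_1 = 3
5 = 2·2 + 1, so a_2 = 2
2 = 2·1 + 0, so a_3 = 2

[6; 3, 2, 2]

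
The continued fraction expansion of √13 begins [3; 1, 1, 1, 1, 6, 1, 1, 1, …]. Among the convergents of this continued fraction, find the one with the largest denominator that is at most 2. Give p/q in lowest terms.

List convergents until the denominator exceeds the bound:
a_0 = 3: 3/1  (≤ bound)
a_1 = 1: 4/1  (≤ bound)
a_2 = 1: 7/2  (≤ bound)
a_3 = 1: 11/3  (> 2, stop)

7/2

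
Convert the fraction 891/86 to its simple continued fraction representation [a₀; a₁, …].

Apply division with remainder until the remainder is 0:
⌊891/86⌋ = 10, remainder 31
⌊86/31⌋ = 2, remainder 24
⌊31/24⌋ = 1, remainder 7
⌊24/7⌋ = 3, remainder 3
⌊7/3⌋ = 2, remainder 1
⌊3/1⌋ = 3, remainder 0

[10; 2, 1, 3, 2, 3]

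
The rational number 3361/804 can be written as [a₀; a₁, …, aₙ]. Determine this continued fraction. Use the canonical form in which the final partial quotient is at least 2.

[4; 5, 1, 1, 5, 13]

3361 = 4·804 + 145, so a_0 = 4
804 = 5·145 + 79, so a_1 = 5
145 = 1·79 + 66, so a_2 = 1
79 = 1·66 + 13, so a_3 = 1
66 = 5·13 + 1, so a_4 = 5
13 = 13·1 + 0, so a_5 = 13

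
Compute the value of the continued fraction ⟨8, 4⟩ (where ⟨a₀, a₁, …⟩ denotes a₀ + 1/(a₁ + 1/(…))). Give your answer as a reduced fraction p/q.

33/4

Compute successive convergents:
a_0 = 8: 8/1
a_1 = 4: 33/4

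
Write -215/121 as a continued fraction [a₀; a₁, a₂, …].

Apply division with remainder until the remainder is 0:
-215 = -2·121 + 27, so a_0 = -2
121 = 4·27 + 13, so a_1 = 4
27 = 2·13 + 1, so a_2 = 2
13 = 13·1 + 0, so a_3 = 13

[-2; 4, 2, 13]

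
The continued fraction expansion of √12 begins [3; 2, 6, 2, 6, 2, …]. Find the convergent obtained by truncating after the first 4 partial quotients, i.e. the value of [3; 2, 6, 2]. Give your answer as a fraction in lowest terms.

Build up convergents one term at a time:
a_0 = 3: 3/1
a_1 = 2: 7/2
a_2 = 6: 45/13
a_3 = 2: 97/28

97/28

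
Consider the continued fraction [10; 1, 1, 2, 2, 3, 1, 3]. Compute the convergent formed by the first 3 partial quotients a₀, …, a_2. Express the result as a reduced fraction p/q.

Compute successive convergents:
a_0 = 10: 10/1
a_1 = 1: 11/1
a_2 = 1: 21/2

21/2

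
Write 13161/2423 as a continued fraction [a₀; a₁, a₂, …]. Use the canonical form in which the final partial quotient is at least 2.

13161 ÷ 2423 → quotient 5, remainder 1046
2423 ÷ 1046 → quotient 2, remainder 331
1046 ÷ 331 → quotient 3, remainder 53
331 ÷ 53 → quotient 6, remainder 13
53 ÷ 13 → quotient 4, remainder 1
13 ÷ 1 → quotient 13, remainder 0

[5; 2, 3, 6, 4, 13]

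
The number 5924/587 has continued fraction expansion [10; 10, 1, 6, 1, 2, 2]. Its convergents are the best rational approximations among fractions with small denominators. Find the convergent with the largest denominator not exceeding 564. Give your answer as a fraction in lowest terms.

a_0 = 10: 10/1  (≤ bound)
a_1 = 10: 101/10  (≤ bound)
a_2 = 1: 111/11  (≤ bound)
a_3 = 6: 767/76  (≤ bound)
a_4 = 1: 878/87  (≤ bound)
a_5 = 2: 2523/250  (≤ bound)
a_6 = 2: 5924/587  (> 564, stop)

2523/250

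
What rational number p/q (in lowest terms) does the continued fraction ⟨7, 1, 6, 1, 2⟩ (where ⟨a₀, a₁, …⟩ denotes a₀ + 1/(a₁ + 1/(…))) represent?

181/23

Start with 2.
1 + 1/(2/1) = 1 + 1/2 = 3/2
6 + 1/(3/2) = 6 + 2/3 = 20/3
1 + 1/(20/3) = 1 + 3/20 = 23/20
7 + 1/(23/20) = 7 + 20/23 = 181/23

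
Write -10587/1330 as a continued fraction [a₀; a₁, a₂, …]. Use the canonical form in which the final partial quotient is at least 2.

⌊-10587/1330⌋ = -8, remainder 53
⌊1330/53⌋ = 25, remainder 5
⌊53/5⌋ = 10, remainder 3
⌊5/3⌋ = 1, remainder 2
⌊3/2⌋ = 1, remainder 1
⌊2/1⌋ = 2, remainder 0

[-8; 25, 10, 1, 1, 2]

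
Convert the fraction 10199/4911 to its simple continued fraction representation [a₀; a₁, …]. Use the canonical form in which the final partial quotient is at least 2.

⌊10199/4911⌋ = 2, remainder 377
⌊4911/377⌋ = 13, remainder 10
⌊377/10⌋ = 37, remainder 7
⌊10/7⌋ = 1, remainder 3
⌊7/3⌋ = 2, remainder 1
⌊3/1⌋ = 3, remainder 0

[2; 13, 37, 1, 2, 3]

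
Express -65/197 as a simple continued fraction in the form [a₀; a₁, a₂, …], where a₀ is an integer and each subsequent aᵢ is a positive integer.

[-1; 1, 2, 32, 2]

-65 ÷ 197 → quotient -1, remainder 132
197 ÷ 132 → quotient 1, remainder 65
132 ÷ 65 → quotient 2, remainder 2
65 ÷ 2 → quotient 32, remainder 1
2 ÷ 1 → quotient 2, remainder 0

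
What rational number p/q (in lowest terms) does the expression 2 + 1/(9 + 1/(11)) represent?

211/100

Build up convergents one term at a time:
a_0 = 2: 2/1
a_1 = 9: 19/9
a_2 = 11: 211/100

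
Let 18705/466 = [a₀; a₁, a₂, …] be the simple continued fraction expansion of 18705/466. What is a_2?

18705 = 40·466 + 65, so a_0 = 40
466 = 7·65 + 11, so a_1 = 7
65 = 5·11 + 10, so a_2 = 5

5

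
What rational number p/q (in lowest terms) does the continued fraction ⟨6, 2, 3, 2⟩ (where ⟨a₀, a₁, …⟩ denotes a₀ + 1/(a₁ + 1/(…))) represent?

a_0 = 6: 6/1
a_1 = 2: 13/2
a_2 = 3: 45/7
a_3 = 2: 103/16

103/16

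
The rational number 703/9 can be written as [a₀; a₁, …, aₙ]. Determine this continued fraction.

[78; 9]

703 = 78·9 + 1, so a_0 = 78
9 = 9·1 + 0, so a_1 = 9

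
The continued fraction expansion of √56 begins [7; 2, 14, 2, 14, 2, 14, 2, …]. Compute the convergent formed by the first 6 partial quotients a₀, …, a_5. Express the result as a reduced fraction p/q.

13455/1798

Start with 2.
14 + 1/(2/1) = 14 + 1/2 = 29/2
2 + 1/(29/2) = 2 + 2/29 = 60/29
14 + 1/(60/29) = 14 + 29/60 = 869/60
2 + 1/(869/60) = 2 + 60/869 = 1798/869
7 + 1/(1798/869) = 7 + 869/1798 = 13455/1798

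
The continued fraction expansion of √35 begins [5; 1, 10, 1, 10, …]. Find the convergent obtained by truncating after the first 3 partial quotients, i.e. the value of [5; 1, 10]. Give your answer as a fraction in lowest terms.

a_0 = 5: 5/1
a_1 = 1: 6/1
a_2 = 10: 65/11

65/11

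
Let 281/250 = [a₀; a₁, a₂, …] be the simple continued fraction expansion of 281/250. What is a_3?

2

Repeatedly divide and take the remainder:
281 = 1·250 + 31, so a_0 = 1
250 = 8·31 + 2, so a_1 = 8
31 = 15·2 + 1, so a_2 = 15
2 = 2·1 + 0, so a_3 = 2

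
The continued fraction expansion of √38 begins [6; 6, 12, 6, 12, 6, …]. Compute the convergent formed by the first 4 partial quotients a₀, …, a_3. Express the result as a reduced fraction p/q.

Build up convergents one term at a time:
a_0 = 6: 6/1
a_1 = 6: 37/6
a_2 = 12: 450/73
a_3 = 6: 2737/444

2737/444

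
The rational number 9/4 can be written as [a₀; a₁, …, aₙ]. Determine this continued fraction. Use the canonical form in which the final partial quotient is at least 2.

[2; 4]

9 = 2·4 + 1, so a_0 = 2
4 = 4·1 + 0, so a_1 = 4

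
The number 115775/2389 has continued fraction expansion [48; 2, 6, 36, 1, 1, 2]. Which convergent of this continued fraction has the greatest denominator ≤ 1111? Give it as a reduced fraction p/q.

List convergents until the denominator exceeds the bound:
a_0 = 48: 48/1  (≤ bound)
a_1 = 2: 97/2  (≤ bound)
a_2 = 6: 630/13  (≤ bound)
a_3 = 36: 22777/470  (≤ bound)
a_4 = 1: 23407/483  (≤ bound)
a_5 = 1: 46184/953  (≤ bound)
a_6 = 2: 115775/2389  (> 1111, stop)

46184/953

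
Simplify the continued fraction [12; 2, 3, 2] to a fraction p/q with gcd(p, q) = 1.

199/16

Compute successive convergents:
a_0 = 12: 12/1
a_1 = 2: 25/2
a_2 = 3: 87/7
a_3 = 2: 199/16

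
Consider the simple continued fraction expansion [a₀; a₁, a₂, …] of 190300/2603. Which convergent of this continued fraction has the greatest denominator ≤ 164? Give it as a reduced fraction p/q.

List convergents until the denominator exceeds the bound:
a_0 = 73: 73/1  (≤ bound)
a_1 = 9: 658/9  (≤ bound)
a_2 = 3: 2047/28  (≤ bound)
a_3 = 1: 2705/37  (≤ bound)
a_4 = 3: 10162/139  (≤ bound)
a_5 = 1: 12867/176  (> 164, stop)

10162/139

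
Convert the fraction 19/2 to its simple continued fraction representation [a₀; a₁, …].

[9; 2]

Repeatedly divide and take the remainder:
19 ÷ 2 → quotient 9, remainder 1
2 ÷ 1 → quotient 2, remainder 0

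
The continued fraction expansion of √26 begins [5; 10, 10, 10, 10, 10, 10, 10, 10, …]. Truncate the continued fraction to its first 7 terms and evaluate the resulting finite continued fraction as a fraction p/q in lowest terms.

5357035/1050601

Start with 10.
10 + 1/(10/1) = 10 + 1/10 = 101/10
10 + 1/(101/10) = 10 + 10/101 = 1020/101
10 + 1/(1020/101) = 10 + 101/1020 = 10301/1020
10 + 1/(10301/1020) = 10 + 1020/10301 = 104030/10301
10 + 1/(104030/10301) = 10 + 10301/104030 = 1050601/104030
5 + 1/(1050601/104030) = 5 + 104030/1050601 = 5357035/1050601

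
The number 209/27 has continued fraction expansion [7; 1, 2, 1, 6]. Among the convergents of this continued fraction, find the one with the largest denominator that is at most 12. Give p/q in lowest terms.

31/4

List convergents until the denominator exceeds the bound:
a_0 = 7: 7/1  (≤ bound)
a_1 = 1: 8/1  (≤ bound)
a_2 = 2: 23/3  (≤ bound)
a_3 = 1: 31/4  (≤ bound)
a_4 = 6: 209/27  (> 12, stop)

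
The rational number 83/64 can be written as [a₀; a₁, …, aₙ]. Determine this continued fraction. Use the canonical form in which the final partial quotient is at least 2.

[1; 3, 2, 1, 2, 2]

⌊83/64⌋ = 1, remainder 19
⌊64/19⌋ = 3, remainder 7
⌊19/7⌋ = 2, remainder 5
⌊7/5⌋ = 1, remainder 2
⌊5/2⌋ = 2, remainder 1
⌊2/1⌋ = 2, remainder 0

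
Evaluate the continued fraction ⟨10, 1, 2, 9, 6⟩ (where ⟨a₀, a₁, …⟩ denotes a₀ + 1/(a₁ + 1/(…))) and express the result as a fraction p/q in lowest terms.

1826/171

a_0 = 10: 10/1
a_1 = 1: 11/1
a_2 = 2: 32/3
a_3 = 9: 299/28
a_4 = 6: 1826/171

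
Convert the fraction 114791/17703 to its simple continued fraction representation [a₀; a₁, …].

[6; 2, 15, 2, 1, 1, 4, 24]

114791 = 6·17703 + 8573, so a_0 = 6
17703 = 2·8573 + 557, so a_1 = 2
8573 = 15·557 + 218, so a_2 = 15
557 = 2·218 + 121, so a_3 = 2
218 = 1·121 + 97, so a_4 = 1
121 = 1·97 + 24, so a_5 = 1
97 = 4·24 + 1, so a_6 = 4
24 = 24·1 + 0, so a_7 = 24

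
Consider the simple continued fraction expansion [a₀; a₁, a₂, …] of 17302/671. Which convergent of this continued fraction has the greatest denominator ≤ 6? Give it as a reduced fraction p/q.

List convergents until the denominator exceeds the bound:
a_0 = 25: 25/1  (≤ bound)
a_1 = 1: 26/1  (≤ bound)
a_2 = 3: 103/4  (≤ bound)
a_3 = 1: 129/5  (≤ bound)
a_4 = 1: 232/9  (> 6, stop)

129/5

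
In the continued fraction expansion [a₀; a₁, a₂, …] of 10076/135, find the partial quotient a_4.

⌊10076/135⌋ = 74, remainder 86
⌊135/86⌋ = 1, remainder 49
⌊86/49⌋ = 1, remainder 37
⌊49/37⌋ = 1, remainder 12
⌊37/12⌋ = 3, remainder 1

3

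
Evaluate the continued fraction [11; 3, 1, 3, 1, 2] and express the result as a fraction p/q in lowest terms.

Start with 2.
1 + 1/(2/1) = 1 + 1/2 = 3/2
3 + 1/(3/2) = 3 + 2/3 = 11/3
1 + 1/(11/3) = 1 + 3/11 = 14/11
3 + 1/(14/11) = 3 + 11/14 = 53/14
11 + 1/(53/14) = 11 + 14/53 = 597/53

597/53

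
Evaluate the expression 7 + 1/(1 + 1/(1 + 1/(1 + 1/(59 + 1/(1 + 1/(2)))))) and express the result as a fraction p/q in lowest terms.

4162/543

Work from the innermost term outward:
Start with 2.
1 + 1/(2/1) = 1 + 1/2 = 3/2
59 + 1/(3/2) = 59 + 2/3 = 179/3
1 + 1/(179/3) = 1 + 3/179 = 182/179
1 + 1/(182/179) = 1 + 179/182 = 361/182
1 + 1/(361/182) = 1 + 182/361 = 543/361
7 + 1/(543/361) = 7 + 361/543 = 4162/543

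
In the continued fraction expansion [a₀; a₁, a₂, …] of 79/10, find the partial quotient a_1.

⌊79/10⌋ = 7, remainder 9
⌊10/9⌋ = 1, remainder 1

1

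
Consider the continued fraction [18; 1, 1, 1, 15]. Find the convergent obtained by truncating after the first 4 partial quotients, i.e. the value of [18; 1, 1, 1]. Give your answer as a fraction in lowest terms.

Starting at the tail and folding back:
Start with 1.
1 + 1/(1/1) = 1 + 1/1 = 2/1
1 + 1/(2/1) = 1 + 1/2 = 3/2
18 + 1/(3/2) = 18 + 2/3 = 56/3

56/3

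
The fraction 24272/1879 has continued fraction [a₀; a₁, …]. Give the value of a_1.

1

24272 = 12·1879 + 1724, so a_0 = 12
1879 = 1·1724 + 155, so a_1 = 1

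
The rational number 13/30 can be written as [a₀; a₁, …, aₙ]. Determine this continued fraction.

[0; 2, 3, 4]

Apply division with remainder until the remainder is 0:
13 ÷ 30 → quotient 0, remainder 13
30 ÷ 13 → quotient 2, remainder 4
13 ÷ 4 → quotient 3, remainder 1
4 ÷ 1 → quotient 4, remainder 0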